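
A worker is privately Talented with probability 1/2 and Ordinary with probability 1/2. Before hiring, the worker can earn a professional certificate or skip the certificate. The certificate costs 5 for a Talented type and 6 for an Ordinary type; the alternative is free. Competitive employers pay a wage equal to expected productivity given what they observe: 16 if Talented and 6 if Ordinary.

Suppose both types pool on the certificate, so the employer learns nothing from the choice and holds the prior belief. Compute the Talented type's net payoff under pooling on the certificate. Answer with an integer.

6

Pooled wage = 1/2·16 + 1/2·6 = 11.
Talented pays cost 5 for the certificate, so net payoff = 11 − 5 = 6.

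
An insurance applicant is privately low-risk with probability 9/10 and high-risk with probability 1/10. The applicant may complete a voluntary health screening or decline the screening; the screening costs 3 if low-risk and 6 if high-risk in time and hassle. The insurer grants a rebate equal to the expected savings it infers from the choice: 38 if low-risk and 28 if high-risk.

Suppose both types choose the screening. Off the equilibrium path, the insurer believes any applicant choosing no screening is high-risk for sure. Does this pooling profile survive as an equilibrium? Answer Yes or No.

Yes

On path, the insurer holds the prior and pays 9/10·38 + 1/10·28 = 37. Off path (no screening), believing high-risk, it pays 28.
low-risk: the screening nets 37 − 3 = 34; no screening nets 28. low-risk stays.
high-risk: the screening nets 37 − 6 = 31; no screening nets 28. high-risk stays.
No type deviates, so pooling is sustained.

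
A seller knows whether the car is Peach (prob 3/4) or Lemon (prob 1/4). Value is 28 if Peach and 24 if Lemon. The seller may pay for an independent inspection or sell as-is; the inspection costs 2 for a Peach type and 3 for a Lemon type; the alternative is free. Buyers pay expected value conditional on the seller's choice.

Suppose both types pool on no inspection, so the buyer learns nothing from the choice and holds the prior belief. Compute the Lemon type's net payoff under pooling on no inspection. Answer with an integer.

Pooled price = 3/4·28 + 1/4·24 = 27.
Lemon pays no cost for no inspection, so net payoff = 27.

27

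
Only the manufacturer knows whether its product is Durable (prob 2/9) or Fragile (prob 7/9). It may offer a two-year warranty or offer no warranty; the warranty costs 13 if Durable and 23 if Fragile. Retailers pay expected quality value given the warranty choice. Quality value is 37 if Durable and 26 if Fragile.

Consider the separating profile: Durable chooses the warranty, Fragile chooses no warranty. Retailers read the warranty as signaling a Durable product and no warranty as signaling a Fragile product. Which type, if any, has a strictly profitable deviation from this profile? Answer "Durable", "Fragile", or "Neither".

Durable

The warranty pays 37; no warranty pays 26.
Durable: assigned the warranty, nets 37 − 13 = 24; deviating to no warranty nets 26.
Fragile: assigned no warranty, nets 26; deviating to the warranty nets 37 − 23 = 14.
The Durable type gains 2 by deviating.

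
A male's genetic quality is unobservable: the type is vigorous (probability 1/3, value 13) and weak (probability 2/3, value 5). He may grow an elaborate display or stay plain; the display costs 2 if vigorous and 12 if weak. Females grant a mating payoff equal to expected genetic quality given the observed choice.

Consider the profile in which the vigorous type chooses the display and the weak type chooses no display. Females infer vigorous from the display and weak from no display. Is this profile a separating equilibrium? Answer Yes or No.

Yes

Under these beliefs, the display earns mating payoff 13 and no display earns mating payoff 5.
vigorous: the display nets 13 − 2 = 11; no display nets 5. vigorous prefers the display.
weak: the display nets 13 − 12 = 1; no display nets 5. weak prefers no display.
Neither type deviates, so the separating profile is an equilibrium.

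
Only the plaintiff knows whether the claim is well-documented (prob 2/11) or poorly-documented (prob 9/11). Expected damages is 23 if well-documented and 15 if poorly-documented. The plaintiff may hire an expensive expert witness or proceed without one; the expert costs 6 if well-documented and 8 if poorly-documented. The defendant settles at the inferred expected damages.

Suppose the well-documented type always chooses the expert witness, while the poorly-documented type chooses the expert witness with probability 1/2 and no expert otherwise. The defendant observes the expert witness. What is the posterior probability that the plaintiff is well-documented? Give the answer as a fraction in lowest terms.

P(the expert witness) = (2/11)·1 + (9/11)·(1/2) = 13/22.
By Bayes' rule, P(well-documented | the expert witness) = (2/11) / (13/22) = 4/13.

4/13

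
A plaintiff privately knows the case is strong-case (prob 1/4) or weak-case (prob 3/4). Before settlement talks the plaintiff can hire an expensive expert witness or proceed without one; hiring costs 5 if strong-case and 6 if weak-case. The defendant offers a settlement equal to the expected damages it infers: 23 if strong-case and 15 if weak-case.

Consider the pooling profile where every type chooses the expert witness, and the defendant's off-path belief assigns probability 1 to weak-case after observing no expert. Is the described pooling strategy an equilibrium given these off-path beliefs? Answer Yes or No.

On path, the defendant holds the prior and pays 1/4·23 + 3/4·15 = 17. Off path (no expert), believing weak-case, it pays 15.
strong-case: the expert witness nets 17 − 5 = 12; no expert nets 15. strong-case would deviate.
weak-case: the expert witness nets 17 − 6 = 11; no expert nets 15. weak-case would deviate.
A type deviates, so pooling fails.

No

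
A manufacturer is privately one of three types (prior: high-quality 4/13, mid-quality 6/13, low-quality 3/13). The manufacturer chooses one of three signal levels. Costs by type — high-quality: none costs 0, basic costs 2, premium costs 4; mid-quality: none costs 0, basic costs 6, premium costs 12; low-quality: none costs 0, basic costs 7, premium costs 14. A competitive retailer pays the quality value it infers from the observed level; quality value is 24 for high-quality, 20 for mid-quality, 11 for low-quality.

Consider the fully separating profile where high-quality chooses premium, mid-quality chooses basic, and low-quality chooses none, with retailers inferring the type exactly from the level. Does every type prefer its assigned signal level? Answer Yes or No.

Separating prices: premium → 24, basic → 20, none → 11.
high-quality (assigned premium): none: 11 − 0 = 11; basic: 20 − 2 = 18; premium: 24 − 4 = 20. high-quality stays.
mid-quality (assigned basic): none: 11 − 0 = 11; basic: 20 − 6 = 14; premium: 24 − 12 = 12. mid-quality stays.
low-quality (assigned none): none: 11 − 0 = 11; basic: 20 − 7 = 13; premium: 24 − 14 = 10. low-quality prefers basic.
At least one type deviates; the separating profile fails.

No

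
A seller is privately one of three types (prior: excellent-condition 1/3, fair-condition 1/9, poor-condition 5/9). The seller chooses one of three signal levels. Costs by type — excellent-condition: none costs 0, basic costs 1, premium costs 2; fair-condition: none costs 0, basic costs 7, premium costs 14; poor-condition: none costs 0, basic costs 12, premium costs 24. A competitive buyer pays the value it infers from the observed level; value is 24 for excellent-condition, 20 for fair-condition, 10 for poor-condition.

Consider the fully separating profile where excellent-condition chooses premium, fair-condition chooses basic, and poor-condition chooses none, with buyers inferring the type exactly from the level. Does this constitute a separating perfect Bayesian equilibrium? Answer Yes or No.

Yes

Separating prices: premium → 24, basic → 20, none → 10.
excellent-condition (assigned premium): none: 10 − 0 = 10; basic: 20 − 1 = 19; premium: 24 − 2 = 22. excellent-condition stays.
fair-condition (assigned basic): none: 10 − 0 = 10; basic: 20 − 7 = 13; premium: 24 − 14 = 10. fair-condition stays.
poor-condition (assigned none): none: 10 − 0 = 10; basic: 20 − 12 = 8; premium: 24 − 24 = 0. poor-condition stays.
Every type prefers its assigned level; separation holds.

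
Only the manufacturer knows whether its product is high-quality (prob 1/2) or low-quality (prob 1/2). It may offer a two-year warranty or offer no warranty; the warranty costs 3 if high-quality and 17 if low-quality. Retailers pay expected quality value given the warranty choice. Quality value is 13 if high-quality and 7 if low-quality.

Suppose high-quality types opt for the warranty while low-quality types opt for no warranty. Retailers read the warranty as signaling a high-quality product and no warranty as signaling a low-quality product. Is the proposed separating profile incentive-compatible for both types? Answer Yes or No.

Yes

Under these beliefs, the warranty earns price 13 and no warranty earns price 7.
high-quality: the warranty nets 13 − 3 = 10; no warranty nets 7. high-quality prefers the warranty.
low-quality: the warranty nets 13 − 17 = -4; no warranty nets 7. low-quality prefers no warranty.
Neither type deviates, so the separating profile is an equilibrium.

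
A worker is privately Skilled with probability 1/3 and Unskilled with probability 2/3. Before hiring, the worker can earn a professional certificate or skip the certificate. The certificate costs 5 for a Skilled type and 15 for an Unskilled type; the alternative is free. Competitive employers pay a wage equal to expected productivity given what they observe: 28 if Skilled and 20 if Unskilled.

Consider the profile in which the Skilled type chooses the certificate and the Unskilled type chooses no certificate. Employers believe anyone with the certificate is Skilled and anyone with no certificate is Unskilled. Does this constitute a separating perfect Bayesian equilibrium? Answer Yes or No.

Under these beliefs, the certificate earns wage 28 and no certificate earns wage 20.
Skilled: the certificate nets 28 − 5 = 23; no certificate nets 20. Skilled prefers the certificate.
Unskilled: the certificate nets 28 − 15 = 13; no certificate nets 20. Unskilled prefers no certificate.
Neither type deviates, so the separating profile is an equilibrium.

Yes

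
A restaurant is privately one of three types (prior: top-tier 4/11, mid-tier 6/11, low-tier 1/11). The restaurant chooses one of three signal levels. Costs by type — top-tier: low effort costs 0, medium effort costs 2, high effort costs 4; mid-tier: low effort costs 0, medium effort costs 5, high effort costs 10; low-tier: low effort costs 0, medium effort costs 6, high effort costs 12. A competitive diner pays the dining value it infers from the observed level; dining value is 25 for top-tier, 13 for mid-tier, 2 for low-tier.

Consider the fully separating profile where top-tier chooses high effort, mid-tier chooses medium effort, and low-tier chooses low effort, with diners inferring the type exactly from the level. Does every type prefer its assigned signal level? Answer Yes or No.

Separating price premiums: high effort → 25, medium effort → 13, low effort → 2.
top-tier (assigned high effort): low effort: 2 − 0 = 2; medium effort: 13 − 2 = 11; high effort: 25 − 4 = 21. top-tier stays.
mid-tier (assigned medium effort): low effort: 2 − 0 = 2; medium effort: 13 − 5 = 8; high effort: 25 − 10 = 15. mid-tier prefers high effort.
low-tier (assigned low effort): low effort: 2 − 0 = 2; medium effort: 13 − 6 = 7; high effort: 25 − 12 = 13. low-tier prefers high effort.
At least one type deviates; the separating profile fails.

No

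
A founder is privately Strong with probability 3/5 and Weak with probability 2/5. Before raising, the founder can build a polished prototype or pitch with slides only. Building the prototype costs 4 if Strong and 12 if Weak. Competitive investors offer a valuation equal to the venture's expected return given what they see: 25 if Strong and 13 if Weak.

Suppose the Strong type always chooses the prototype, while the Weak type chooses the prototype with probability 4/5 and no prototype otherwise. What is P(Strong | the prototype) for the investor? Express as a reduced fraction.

P(the prototype) = (3/5)·1 + (2/5)·(4/5) = 23/25.
By Bayes' rule, P(Strong | the prototype) = (3/5) / (23/25) = 15/23.

15/23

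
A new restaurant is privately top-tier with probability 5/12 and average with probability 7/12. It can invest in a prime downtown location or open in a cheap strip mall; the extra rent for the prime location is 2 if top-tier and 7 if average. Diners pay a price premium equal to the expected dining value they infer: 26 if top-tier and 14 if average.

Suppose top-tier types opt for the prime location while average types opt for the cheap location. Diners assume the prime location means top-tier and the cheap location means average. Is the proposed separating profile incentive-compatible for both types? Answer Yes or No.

Under these beliefs, the prime location earns price premium 26 and the cheap location earns price premium 14.
top-tier: the prime location nets 26 − 2 = 24; the cheap location nets 14. top-tier prefers the prime location.
average: the prime location nets 26 − 7 = 19; the cheap location nets 14. average would deviate to the prime location.
average has a profitable deviation, so the profile is not an equilibrium.

No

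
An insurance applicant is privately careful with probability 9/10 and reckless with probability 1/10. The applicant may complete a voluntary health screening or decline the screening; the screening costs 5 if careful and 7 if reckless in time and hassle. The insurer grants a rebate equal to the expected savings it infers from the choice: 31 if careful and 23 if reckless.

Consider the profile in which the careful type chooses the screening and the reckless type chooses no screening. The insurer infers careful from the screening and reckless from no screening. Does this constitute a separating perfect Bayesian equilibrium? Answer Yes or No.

Under these beliefs, the screening earns rebate 31 and no screening earns rebate 23.
careful: the screening nets 31 − 5 = 26; no screening nets 23. careful prefers the screening.
reckless: the screening nets 31 − 7 = 24; no screening nets 23. reckless would deviate to the screening.
reckless has a profitable deviation, so the profile is not an equilibrium.

No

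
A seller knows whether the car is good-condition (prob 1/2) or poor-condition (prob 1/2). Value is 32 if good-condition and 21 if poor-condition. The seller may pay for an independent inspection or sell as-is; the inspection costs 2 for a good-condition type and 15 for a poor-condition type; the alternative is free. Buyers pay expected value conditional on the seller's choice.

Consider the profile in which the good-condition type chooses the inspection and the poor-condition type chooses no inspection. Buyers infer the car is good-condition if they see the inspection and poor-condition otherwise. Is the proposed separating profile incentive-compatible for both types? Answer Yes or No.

Yes

Under these beliefs, the inspection earns price 32 and no inspection earns price 21.
good-condition: the inspection nets 32 − 2 = 30; no inspection nets 21. good-condition prefers the inspection.
poor-condition: the inspection nets 32 − 15 = 17; no inspection nets 21. poor-condition prefers no inspection.
Neither type deviates, so the separating profile is an equilibrium.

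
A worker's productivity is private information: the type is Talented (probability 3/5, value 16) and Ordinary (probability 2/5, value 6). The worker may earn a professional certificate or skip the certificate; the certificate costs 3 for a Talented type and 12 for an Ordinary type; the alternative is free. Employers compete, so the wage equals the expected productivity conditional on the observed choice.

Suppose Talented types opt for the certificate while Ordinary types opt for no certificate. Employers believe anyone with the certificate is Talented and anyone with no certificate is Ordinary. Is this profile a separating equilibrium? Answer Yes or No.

Yes

Under these beliefs, the certificate earns wage 16 and no certificate earns wage 6.
Talented: the certificate nets 16 − 3 = 13; no certificate nets 6. Talented prefers the certificate.
Ordinary: the certificate nets 16 − 12 = 4; no certificate nets 6. Ordinary prefers no certificate.
Neither type deviates, so the separating profile is an equilibrium.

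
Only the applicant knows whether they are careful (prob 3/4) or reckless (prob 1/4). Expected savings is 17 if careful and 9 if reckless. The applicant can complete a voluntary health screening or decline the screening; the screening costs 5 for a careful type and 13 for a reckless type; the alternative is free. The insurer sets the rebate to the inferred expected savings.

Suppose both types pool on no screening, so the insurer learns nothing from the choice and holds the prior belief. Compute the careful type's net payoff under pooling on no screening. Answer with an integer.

Pooled rebate = 3/4·17 + 1/4·9 = 15.
careful pays no cost for no screening, so net payoff = 15.

15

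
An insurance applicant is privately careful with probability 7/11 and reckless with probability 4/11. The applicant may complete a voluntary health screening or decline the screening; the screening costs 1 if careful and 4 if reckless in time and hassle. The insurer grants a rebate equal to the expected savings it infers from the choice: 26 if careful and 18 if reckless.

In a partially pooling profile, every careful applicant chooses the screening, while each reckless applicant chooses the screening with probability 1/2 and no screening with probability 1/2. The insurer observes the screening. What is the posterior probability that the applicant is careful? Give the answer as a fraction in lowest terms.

7/9

P(the screening) = (7/11)·1 + (4/11)·(1/2) = 9/11.
By Bayes' rule, P(careful | the screening) = (7/11) / (9/11) = 7/9.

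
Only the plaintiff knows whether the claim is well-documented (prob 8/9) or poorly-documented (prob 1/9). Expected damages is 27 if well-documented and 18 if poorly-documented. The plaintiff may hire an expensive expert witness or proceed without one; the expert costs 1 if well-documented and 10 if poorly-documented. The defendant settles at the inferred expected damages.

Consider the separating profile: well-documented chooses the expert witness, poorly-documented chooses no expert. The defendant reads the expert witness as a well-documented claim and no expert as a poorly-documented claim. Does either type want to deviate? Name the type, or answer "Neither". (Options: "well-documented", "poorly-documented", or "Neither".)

The expert witness pays 27; no expert pays 18.
well-documented: assigned the expert witness, nets 27 − 1 = 26; deviating to no expert nets 18.
poorly-documented: assigned no expert, nets 18; deviating to the expert witness nets 27 − 10 = 17.
Both types strictly prefer their assigned action; no profitable deviation.

Neither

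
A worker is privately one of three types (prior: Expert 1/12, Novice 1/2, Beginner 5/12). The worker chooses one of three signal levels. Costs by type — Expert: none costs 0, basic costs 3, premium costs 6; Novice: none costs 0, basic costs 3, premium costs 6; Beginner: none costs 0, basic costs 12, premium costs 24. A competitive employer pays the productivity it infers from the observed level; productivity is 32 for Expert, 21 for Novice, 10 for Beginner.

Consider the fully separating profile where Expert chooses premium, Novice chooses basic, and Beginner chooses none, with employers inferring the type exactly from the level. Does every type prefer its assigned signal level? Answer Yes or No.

No

Separating wages: premium → 32, basic → 21, none → 10.
Expert (assigned premium): none: 10 − 0 = 10; basic: 21 − 3 = 18; premium: 32 − 6 = 26. Expert stays.
Novice (assigned basic): none: 10 − 0 = 10; basic: 21 − 3 = 18; premium: 32 − 6 = 26. Novice prefers premium.
Beginner (assigned none): none: 10 − 0 = 10; basic: 21 − 12 = 9; premium: 32 − 24 = 8. Beginner stays.
At least one type deviates; the separating profile fails.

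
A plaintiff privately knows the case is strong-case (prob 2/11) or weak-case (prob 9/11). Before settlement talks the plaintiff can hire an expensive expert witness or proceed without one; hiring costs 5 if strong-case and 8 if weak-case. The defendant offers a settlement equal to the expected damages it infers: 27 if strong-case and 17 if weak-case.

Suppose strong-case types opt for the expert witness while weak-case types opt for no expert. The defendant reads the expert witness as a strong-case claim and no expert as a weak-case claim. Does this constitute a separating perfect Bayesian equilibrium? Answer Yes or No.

No

Under these beliefs, the expert witness earns settlement 27 and no expert earns settlement 17.
strong-case: the expert witness nets 27 − 5 = 22; no expert nets 17. strong-case prefers the expert witness.
weak-case: the expert witness nets 27 − 8 = 19; no expert nets 17. weak-case would deviate to the expert witness.
weak-case has a profitable deviation, so the profile is not an equilibrium.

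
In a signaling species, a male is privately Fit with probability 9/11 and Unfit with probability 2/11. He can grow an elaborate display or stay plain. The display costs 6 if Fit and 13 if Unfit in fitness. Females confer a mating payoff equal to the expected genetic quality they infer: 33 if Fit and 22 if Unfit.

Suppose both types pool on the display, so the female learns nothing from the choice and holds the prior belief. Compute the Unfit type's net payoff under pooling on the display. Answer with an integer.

18

Pooled mating payoff = 9/11·33 + 2/11·22 = 31.
Unfit pays cost 13 for the display, so net payoff = 31 − 13 = 18.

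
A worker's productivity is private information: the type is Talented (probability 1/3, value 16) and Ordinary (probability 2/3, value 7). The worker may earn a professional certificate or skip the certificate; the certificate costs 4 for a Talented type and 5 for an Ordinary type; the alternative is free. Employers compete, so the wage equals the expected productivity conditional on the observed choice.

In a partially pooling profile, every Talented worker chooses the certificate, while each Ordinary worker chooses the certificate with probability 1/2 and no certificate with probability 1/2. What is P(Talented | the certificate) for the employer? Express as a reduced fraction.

1/2

P(the certificate) = (1/3)·1 + (2/3)·(1/2) = 2/3.
By Bayes' rule, P(Talented | the certificate) = (1/3) / (2/3) = 1/2.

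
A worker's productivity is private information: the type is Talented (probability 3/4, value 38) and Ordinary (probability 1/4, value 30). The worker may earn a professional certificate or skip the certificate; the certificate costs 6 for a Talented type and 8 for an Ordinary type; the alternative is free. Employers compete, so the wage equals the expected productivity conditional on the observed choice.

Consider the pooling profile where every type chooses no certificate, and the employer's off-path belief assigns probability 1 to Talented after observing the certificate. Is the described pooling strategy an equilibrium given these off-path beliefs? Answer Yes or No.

On path, the employer holds the prior and pays 3/4·38 + 1/4·30 = 36. Off path (the certificate), believing Talented, it pays 38.
Talented: no certificate nets 36; the certificate nets 38 − 6 = 32. Talented stays.
Ordinary: no certificate nets 36; the certificate nets 38 − 8 = 30. Ordinary stays.
No type deviates, so pooling is sustained.

Yes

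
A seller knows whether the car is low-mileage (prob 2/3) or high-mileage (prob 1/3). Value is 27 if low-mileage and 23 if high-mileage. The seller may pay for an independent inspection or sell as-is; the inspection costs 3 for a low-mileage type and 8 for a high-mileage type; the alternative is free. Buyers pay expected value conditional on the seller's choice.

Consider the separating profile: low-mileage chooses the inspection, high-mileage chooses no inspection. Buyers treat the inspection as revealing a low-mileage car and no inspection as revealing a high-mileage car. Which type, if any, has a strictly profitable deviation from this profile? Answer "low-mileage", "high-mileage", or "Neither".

The inspection pays 27; no inspection pays 23.
low-mileage: assigned the inspection, nets 27 − 3 = 24; deviating to no inspection nets 23.
high-mileage: assigned no inspection, nets 23; deviating to the inspection nets 27 − 8 = 19.
Both types strictly prefer their assigned action; no profitable deviation.

Neither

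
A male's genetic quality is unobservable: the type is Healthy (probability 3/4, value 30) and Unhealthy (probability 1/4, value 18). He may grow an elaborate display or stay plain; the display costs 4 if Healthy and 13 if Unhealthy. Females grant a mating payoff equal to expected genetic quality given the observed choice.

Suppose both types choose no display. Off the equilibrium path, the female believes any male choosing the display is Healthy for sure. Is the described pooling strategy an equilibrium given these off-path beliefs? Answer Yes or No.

On path, the female holds the prior and pays 3/4·30 + 1/4·18 = 27. Off path (the display), believing Healthy, it pays 30.
Healthy: no display nets 27; the display nets 30 − 4 = 26. Healthy stays.
Unhealthy: no display nets 27; the display nets 30 − 13 = 17. Unhealthy stays.
No type deviates, so pooling is sustained.

Yes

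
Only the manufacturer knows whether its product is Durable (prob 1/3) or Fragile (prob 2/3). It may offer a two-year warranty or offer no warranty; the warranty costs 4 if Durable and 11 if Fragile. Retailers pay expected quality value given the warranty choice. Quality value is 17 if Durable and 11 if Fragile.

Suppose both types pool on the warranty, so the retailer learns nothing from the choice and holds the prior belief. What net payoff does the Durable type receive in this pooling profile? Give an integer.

Pooled price = 1/3·17 + 2/3·11 = 13.
Durable pays cost 4 for the warranty, so net payoff = 13 − 4 = 9.

9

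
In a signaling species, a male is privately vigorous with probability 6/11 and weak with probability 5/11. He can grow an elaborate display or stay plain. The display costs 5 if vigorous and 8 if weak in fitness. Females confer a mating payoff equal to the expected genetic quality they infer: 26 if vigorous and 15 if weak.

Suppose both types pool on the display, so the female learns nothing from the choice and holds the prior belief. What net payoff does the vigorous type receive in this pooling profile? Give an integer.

16

Pooled mating payoff = 6/11·26 + 5/11·15 = 21.
vigorous pays cost 5 for the display, so net payoff = 21 − 5 = 16.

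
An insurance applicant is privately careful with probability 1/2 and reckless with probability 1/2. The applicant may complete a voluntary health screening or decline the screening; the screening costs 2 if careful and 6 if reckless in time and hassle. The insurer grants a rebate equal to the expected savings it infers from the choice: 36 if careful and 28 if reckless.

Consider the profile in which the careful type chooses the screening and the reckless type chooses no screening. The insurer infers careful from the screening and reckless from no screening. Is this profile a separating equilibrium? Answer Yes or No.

No

Under these beliefs, the screening earns rebate 36 and no screening earns rebate 28.
careful: the screening nets 36 − 2 = 34; no screening nets 28. careful prefers the screening.
reckless: the screening nets 36 − 6 = 30; no screening nets 28. reckless would deviate to the screening.
reckless has a profitable deviation, so the profile is not an equilibrium.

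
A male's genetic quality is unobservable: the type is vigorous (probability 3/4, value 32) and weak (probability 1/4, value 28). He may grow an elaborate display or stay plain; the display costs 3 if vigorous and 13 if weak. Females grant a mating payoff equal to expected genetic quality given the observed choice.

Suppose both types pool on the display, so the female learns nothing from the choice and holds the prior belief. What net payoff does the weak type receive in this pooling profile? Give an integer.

18

Pooled mating payoff = 3/4·32 + 1/4·28 = 31.
weak pays cost 13 for the display, so net payoff = 31 − 13 = 18.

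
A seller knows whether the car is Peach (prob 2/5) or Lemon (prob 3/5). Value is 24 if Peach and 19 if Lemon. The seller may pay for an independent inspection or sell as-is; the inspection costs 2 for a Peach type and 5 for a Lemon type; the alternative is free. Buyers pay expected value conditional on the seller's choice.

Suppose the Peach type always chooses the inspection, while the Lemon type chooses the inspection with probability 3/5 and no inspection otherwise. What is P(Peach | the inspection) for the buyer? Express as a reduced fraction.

10/19

P(the inspection) = (2/5)·1 + (3/5)·(3/5) = 19/25.
By Bayes' rule, P(Peach | the inspection) = (2/5) / (19/25) = 10/19.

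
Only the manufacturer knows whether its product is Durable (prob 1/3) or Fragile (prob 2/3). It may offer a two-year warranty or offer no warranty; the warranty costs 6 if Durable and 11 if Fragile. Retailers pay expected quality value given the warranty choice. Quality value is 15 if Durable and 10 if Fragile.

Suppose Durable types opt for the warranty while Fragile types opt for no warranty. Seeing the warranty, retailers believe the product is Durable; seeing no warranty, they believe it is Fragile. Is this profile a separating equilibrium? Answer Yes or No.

Under these beliefs, the warranty earns price 15 and no warranty earns price 10.
Durable: the warranty nets 15 − 6 = 9; no warranty nets 10. Durable would deviate to no warranty.
Fragile: the warranty nets 15 − 11 = 4; no warranty nets 10. Fragile prefers no warranty.
Durable has a profitable deviation, so the profile is not an equilibrium.

No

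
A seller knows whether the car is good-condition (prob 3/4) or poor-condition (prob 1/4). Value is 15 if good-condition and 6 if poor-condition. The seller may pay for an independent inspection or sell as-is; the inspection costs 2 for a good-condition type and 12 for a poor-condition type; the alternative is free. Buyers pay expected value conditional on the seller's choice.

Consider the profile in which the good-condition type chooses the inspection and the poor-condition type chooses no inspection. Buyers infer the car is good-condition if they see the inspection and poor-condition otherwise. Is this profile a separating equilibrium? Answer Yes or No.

Under these beliefs, the inspection earns price 15 and no inspection earns price 6.
good-condition: the inspection nets 15 − 2 = 13; no inspection nets 6. good-condition prefers the inspection.
poor-condition: the inspection nets 15 − 12 = 3; no inspection nets 6. poor-condition prefers no inspection.
Neither type deviates, so the separating profile is an equilibrium.

Yes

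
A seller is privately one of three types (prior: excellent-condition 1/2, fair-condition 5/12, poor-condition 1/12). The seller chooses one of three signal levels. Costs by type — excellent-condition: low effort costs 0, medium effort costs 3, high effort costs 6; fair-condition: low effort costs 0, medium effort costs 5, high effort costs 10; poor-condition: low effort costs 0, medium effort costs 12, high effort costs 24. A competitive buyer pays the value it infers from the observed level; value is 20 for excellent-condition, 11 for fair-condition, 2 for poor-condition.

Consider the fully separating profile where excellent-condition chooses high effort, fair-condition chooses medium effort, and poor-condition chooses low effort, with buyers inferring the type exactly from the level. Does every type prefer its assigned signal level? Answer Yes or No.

Separating prices: high effort → 20, medium effort → 11, low effort → 2.
excellent-condition (assigned high effort): low effort: 2 − 0 = 2; medium effort: 11 − 3 = 8; high effort: 20 − 6 = 14. excellent-condition stays.
fair-condition (assigned medium effort): low effort: 2 − 0 = 2; medium effort: 11 − 5 = 6; high effort: 20 − 10 = 10. fair-condition prefers high effort.
poor-condition (assigned low effort): low effort: 2 − 0 = 2; medium effort: 11 − 12 = -1; high effort: 20 − 24 = -4. poor-condition stays.
At least one type deviates; the separating profile fails.

No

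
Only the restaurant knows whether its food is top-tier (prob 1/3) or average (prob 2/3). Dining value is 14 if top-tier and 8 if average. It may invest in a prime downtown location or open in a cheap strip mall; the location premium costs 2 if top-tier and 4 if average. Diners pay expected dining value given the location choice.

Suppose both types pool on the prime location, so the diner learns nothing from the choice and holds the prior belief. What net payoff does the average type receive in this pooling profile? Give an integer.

6

Pooled price premium = 1/3·14 + 2/3·8 = 10.
average pays cost 4 for the prime location, so net payoff = 10 − 4 = 6.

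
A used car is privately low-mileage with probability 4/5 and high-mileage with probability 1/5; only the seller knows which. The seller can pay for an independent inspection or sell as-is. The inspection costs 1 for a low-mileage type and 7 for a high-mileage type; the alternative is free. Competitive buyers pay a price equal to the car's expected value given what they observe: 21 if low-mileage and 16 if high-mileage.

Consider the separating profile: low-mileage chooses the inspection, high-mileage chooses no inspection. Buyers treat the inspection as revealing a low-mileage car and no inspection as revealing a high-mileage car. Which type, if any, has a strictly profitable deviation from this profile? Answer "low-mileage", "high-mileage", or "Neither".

Neither

The inspection pays 21; no inspection pays 16.
low-mileage: assigned the inspection, nets 21 − 1 = 20; deviating to no inspection nets 16.
high-mileage: assigned no inspection, nets 16; deviating to the inspection nets 21 − 7 = 14.
Both types strictly prefer their assigned action; no profitable deviation.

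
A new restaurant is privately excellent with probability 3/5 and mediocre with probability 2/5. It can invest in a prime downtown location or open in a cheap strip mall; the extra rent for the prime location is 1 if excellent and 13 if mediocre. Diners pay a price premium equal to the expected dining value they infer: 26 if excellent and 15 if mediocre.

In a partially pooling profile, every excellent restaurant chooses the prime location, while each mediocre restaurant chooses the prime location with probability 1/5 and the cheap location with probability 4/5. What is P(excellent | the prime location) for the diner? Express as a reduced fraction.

15/17

P(the prime location) = (3/5)·1 + (2/5)·(1/5) = 17/25.
By Bayes' rule, P(excellent | the prime location) = (3/5) / (17/25) = 15/17.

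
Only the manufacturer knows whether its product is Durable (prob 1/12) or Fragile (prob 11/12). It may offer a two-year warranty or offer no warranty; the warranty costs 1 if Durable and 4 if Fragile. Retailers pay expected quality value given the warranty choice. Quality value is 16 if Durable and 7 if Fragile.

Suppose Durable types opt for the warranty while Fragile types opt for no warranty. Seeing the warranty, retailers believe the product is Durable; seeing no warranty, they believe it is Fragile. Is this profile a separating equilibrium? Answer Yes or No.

No

Under these beliefs, the warranty earns price 16 and no warranty earns price 7.
Durable: the warranty nets 16 − 1 = 15; no warranty nets 7. Durable prefers the warranty.
Fragile: the warranty nets 16 − 4 = 12; no warranty nets 7. Fragile would deviate to the warranty.
Fragile has a profitable deviation, so the profile is not an equilibrium.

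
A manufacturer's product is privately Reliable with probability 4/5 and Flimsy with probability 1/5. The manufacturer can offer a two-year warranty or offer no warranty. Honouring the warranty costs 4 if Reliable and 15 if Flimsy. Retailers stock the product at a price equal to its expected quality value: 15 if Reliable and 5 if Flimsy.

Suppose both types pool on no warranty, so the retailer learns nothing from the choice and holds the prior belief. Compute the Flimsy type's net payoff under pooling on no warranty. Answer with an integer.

Pooled price = 4/5·15 + 1/5·5 = 13.
Flimsy pays no cost for no warranty, so net payoff = 13.

13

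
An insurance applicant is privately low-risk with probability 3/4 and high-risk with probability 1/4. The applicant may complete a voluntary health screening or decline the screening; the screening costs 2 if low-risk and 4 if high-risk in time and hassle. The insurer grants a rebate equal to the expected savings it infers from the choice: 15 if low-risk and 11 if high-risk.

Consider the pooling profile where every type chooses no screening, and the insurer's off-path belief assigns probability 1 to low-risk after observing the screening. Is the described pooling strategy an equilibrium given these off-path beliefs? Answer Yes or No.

On path, the insurer holds the prior and pays 3/4·15 + 1/4·11 = 14. Off path (the screening), believing low-risk, it pays 15.
low-risk: no screening nets 14; the screening nets 15 − 2 = 13. low-risk stays.
high-risk: no screening nets 14; the screening nets 15 − 4 = 11. high-risk stays.
No type deviates, so pooling is sustained.

Yes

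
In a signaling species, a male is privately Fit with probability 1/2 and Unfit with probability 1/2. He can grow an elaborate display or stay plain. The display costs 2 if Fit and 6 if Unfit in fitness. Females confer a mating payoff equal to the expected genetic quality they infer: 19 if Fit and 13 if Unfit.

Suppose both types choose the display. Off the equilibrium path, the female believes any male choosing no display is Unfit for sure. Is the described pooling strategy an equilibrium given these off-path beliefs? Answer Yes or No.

On path, the female holds the prior and pays 1/2·19 + 1/2·13 = 16. Off path (no display), believing Unfit, it pays 13.
Fit: the display nets 16 − 2 = 14; no display nets 13. Fit stays.
Unfit: the display nets 16 − 6 = 10; no display nets 13. Unfit would deviate.
A type deviates, so pooling fails.

No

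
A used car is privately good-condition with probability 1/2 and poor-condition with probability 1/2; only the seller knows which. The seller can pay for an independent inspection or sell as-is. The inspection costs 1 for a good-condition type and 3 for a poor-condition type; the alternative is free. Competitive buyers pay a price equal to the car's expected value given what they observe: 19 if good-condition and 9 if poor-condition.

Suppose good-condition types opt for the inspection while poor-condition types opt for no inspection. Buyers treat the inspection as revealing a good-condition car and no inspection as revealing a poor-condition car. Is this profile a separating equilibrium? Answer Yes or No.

Under these beliefs, the inspection earns price 19 and no inspection earns price 9.
good-condition: the inspection nets 19 − 1 = 18; no inspection nets 9. good-condition prefers the inspection.
poor-condition: the inspection nets 19 − 3 = 16; no inspection nets 9. poor-condition would deviate to the inspection.
poor-condition has a profitable deviation, so the profile is not an equilibrium.

No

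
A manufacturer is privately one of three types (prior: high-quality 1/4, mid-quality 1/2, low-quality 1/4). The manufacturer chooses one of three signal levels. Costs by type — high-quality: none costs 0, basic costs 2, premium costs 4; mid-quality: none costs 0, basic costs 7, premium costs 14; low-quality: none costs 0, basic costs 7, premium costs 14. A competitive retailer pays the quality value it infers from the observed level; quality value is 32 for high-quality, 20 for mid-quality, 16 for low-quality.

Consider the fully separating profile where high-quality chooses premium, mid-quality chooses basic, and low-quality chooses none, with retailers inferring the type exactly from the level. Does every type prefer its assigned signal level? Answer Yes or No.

No

Separating prices: premium → 32, basic → 20, none → 16.
high-quality (assigned premium): none: 16 − 0 = 16; basic: 20 − 2 = 18; premium: 32 − 4 = 28. high-quality stays.
mid-quality (assigned basic): none: 16 − 0 = 16; basic: 20 − 7 = 13; premium: 32 − 14 = 18. mid-quality prefers premium.
low-quality (assigned none): none: 16 − 0 = 16; basic: 20 − 7 = 13; premium: 32 − 14 = 18. low-quality prefers premium.
At least one type deviates; the separating profile fails.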